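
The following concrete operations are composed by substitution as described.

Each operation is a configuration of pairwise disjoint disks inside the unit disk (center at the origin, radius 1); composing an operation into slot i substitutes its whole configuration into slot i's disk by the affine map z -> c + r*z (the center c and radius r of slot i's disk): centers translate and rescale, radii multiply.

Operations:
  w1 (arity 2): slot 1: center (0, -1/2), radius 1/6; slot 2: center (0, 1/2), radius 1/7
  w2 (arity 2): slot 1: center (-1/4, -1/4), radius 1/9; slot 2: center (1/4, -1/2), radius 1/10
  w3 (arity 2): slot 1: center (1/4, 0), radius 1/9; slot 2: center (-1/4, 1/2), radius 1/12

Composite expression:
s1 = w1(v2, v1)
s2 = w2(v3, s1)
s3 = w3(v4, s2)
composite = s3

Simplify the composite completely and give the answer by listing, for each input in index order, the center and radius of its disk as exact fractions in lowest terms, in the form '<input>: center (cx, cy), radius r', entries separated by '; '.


Follow each v-input down from w3: c' goes to c + r*c', radius to r*r'.
v4: after 1 affine step, its disk has center (1/4, 0), radius 1/9
v3: after 2 affine steps, its disk has center (-13/48, 23/48), radius 1/108
v2: after 3 affine steps, its disk has center (-11/48, 109/240), radius 1/720
v1: after 3 affine steps, its disk has center (-11/48, 37/80), radius 1/840

v1: center (-11/48, 37/80), radius 1/840; v2: center (-11/48, 109/240), radius 1/720; v3: center (-13/48, 23/48), radius 1/108; v4: center (1/4, 0), radius 1/9


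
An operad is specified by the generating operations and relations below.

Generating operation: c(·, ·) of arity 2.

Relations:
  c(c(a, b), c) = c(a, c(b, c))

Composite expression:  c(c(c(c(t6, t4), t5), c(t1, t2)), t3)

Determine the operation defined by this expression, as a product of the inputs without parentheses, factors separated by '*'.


Every regrouping of c is equal, so read the t-inputs in written order.
c(t6, t4) flattens to t6 * t4
c(c(t6, t4), t5) flattens to t6 * t4 * t5
c(t1, t2) flattens to t1 * t2
c(c(c(t6, t4), t5), c(t1, t2)) flattens to t6 * t4 * t5 * t1 * t2
c(c(c(c(t6, t4), t5), c(t1, t2)), t3) flattens to t6 * t4 * t5 * t1 * t2 * t3

t6 * t4 * t5 * t1 * t2 * t3


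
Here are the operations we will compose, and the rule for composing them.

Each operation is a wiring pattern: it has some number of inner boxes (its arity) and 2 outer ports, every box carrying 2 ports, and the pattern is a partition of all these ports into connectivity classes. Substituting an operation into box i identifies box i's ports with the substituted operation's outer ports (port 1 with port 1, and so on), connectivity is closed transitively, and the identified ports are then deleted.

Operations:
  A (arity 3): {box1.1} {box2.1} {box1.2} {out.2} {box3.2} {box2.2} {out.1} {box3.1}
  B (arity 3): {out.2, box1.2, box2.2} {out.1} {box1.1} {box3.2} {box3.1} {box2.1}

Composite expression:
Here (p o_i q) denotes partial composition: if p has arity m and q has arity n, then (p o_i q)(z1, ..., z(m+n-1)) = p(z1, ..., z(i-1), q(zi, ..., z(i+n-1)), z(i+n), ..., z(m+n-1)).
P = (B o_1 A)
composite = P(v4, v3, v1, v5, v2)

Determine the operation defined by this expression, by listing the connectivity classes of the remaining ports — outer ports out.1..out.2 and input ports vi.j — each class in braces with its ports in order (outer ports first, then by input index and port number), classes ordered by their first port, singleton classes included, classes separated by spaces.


{out.1} {out.2, v5.2} {v1.1} {v1.2} {v2.1} {v2.2} {v3.1} {v3.2} {v4.1} {v4.2} {v5.1}

After gluing at B, chains via deleted ports link the v-ports.
composing A on (v4, v3, v1), with out.j its own outer ports: {out.1} {out.2} {v1.1} {v1.2} {v3.1} {v3.2} {v4.1} {v4.2}
composing B on (v4, v3, v1, v5, v2), with out.j its own outer ports: {out.1} {out.2, v5.2} {v1.1} {v1.2} {v2.1} {v2.2} {v3.1} {v3.2} {v4.1} {v4.2} {v5.1}


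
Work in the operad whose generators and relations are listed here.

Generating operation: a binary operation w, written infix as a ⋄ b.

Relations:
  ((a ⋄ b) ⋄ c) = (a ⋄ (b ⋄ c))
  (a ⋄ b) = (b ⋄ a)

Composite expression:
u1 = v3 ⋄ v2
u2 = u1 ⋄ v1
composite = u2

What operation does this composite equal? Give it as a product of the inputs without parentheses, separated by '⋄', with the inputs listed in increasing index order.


v1 ⋄ v2 ⋄ v3

Reordering under w is free, so list the v-inputs canonically.
(v3 ⋄ v2) collapses to v3 ⋄ v2
((v3 ⋄ v2) ⋄ v1) collapses to v3 ⋄ v2 ⋄ v1
reordering the factors by index: v1 ⋄ v2 ⋄ v3


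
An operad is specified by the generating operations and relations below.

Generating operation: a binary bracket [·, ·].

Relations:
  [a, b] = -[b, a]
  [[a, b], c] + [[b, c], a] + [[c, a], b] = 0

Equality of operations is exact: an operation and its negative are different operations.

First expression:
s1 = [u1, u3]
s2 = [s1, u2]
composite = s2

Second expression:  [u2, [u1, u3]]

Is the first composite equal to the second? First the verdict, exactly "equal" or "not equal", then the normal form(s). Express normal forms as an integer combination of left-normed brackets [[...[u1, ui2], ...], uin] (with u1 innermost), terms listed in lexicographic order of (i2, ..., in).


not equal — first [[u1, u3], u2], second -[[u1, u3], u2]

In normal form, the first expression is [[u1, u3], u2]
In normal form, the second expression is -[[u1, u3], u2]
The forms do not match — not equal.


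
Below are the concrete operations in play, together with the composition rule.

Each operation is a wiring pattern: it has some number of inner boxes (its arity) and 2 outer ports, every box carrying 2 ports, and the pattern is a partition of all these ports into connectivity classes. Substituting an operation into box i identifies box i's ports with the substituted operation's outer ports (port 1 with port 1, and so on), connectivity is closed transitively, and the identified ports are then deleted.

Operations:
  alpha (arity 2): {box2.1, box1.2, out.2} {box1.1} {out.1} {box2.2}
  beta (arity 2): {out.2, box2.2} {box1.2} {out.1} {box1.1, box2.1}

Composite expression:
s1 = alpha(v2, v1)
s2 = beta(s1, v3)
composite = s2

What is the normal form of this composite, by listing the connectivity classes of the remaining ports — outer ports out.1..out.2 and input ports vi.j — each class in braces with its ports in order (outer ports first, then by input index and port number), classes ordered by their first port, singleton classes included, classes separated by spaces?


Connectivity passes through glued beta-boundaries; trace each wire chain.
through alpha, on inputs (v2, v1): {out.1} {out.2, v1.1, v2.2} {v1.2} {v2.1} (out.j = stage outer ports)
through beta, on inputs (v2, v1, v3): {out.1} {out.2, v3.2} {v1.1, v2.2} {v1.2} {v2.1} {v3.1} (out.j = stage outer ports)

{out.1} {out.2, v3.2} {v1.1, v2.2} {v1.2} {v2.1} {v3.1}


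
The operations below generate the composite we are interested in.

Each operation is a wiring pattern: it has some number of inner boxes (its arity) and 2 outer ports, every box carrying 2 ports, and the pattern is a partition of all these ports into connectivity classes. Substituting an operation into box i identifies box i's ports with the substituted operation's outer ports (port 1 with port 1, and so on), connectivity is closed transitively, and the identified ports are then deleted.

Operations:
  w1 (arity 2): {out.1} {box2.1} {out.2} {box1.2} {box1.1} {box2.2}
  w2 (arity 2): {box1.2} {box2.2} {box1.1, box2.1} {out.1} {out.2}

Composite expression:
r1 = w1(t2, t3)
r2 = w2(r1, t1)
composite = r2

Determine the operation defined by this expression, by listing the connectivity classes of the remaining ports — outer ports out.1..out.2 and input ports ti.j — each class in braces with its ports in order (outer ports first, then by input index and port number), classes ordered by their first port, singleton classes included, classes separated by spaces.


{out.1} {out.2} {t1.1} {t1.2} {t2.1} {t2.2} {t3.1} {t3.2}

After gluing at w2, chains via deleted ports link the t-ports.
composing w1 on (t2, t3), with out.j its own outer ports: {out.1} {out.2} {t2.1} {t2.2} {t3.1} {t3.2}
composing w2 on (t2, t3, t1), with out.j its own outer ports: {out.1} {out.2} {t1.1} {t1.2} {t2.1} {t2.2} {t3.1} {t3.2}


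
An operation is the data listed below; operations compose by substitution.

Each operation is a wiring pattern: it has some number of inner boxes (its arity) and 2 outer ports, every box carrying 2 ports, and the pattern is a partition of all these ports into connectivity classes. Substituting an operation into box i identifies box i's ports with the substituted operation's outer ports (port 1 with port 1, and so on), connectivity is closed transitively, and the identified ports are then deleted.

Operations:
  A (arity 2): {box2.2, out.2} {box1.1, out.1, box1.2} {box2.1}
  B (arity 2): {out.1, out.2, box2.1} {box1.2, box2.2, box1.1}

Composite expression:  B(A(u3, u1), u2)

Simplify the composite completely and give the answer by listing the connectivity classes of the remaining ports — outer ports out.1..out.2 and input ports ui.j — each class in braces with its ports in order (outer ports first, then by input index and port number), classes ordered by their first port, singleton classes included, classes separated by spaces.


After gluing at B, chains via deleted ports link the u-ports.
through A, on inputs (u3, u1): {out.1, u3.1, u3.2} {out.2, u1.2} {u1.1} (out.j = stage outer ports)
through B, on inputs (u3, u1, u2): {out.1, out.2, u2.1} {u1.1} {u1.2, u2.2, u3.1, u3.2} (out.j = stage outer ports)

{out.1, out.2, u2.1} {u1.1} {u1.2, u2.2, u3.1, u3.2}


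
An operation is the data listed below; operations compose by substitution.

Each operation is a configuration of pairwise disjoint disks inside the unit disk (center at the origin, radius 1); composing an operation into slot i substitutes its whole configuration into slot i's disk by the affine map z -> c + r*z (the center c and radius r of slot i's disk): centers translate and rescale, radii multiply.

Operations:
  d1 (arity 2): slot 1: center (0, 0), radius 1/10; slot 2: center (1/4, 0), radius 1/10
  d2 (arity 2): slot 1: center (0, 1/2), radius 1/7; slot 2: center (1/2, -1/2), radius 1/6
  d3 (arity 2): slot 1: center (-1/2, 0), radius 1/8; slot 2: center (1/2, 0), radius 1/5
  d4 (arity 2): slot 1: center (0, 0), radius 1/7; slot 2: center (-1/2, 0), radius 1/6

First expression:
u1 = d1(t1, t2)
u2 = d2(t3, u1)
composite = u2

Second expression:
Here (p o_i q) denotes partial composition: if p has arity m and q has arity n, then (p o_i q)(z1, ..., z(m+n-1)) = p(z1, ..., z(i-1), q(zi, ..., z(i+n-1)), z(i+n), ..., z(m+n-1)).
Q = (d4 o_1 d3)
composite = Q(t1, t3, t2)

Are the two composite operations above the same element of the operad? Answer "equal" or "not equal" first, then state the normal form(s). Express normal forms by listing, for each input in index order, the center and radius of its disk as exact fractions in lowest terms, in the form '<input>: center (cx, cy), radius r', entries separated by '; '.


not equal; the first gives t1: center (1/2, -1/2), radius 1/60; t2: center (13/24, -1/2), radius 1/60; t3: center (0, 1/2), radius 1/7 and the second t1: center (-1/14, 0), radius 1/56; t2: center (-1/2, 0), radius 1/6; t3: center (1/14, 0), radius 1/35

The first expression reduces to t1: center (1/2, -1/2), radius 1/60; t2: center (13/24, -1/2), radius 1/60; t3: center (0, 1/2), radius 1/7
The second expression reduces to t1: center (-1/14, 0), radius 1/56; t2: center (-1/2, 0), radius 1/6; t3: center (1/14, 0), radius 1/35
No match — not equal.


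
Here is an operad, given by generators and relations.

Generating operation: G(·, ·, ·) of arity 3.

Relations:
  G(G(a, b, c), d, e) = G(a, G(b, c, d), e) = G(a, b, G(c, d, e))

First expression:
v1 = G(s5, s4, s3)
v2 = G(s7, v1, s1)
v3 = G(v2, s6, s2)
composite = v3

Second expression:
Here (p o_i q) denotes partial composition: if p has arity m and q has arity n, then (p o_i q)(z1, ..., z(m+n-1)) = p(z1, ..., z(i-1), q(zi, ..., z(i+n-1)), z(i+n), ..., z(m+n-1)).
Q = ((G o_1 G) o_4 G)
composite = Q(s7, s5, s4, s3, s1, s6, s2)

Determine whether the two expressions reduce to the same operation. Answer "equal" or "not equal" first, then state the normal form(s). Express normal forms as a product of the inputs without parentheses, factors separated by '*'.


equal — both sides give s7 * s5 * s4 * s3 * s1 * s6 * s2

Normal form of the first expression: s7 * s5 * s4 * s3 * s1 * s6 * s2
Normal form of the second expression: s7 * s5 * s4 * s3 * s1 * s6 * s2
The normal forms match — equal.


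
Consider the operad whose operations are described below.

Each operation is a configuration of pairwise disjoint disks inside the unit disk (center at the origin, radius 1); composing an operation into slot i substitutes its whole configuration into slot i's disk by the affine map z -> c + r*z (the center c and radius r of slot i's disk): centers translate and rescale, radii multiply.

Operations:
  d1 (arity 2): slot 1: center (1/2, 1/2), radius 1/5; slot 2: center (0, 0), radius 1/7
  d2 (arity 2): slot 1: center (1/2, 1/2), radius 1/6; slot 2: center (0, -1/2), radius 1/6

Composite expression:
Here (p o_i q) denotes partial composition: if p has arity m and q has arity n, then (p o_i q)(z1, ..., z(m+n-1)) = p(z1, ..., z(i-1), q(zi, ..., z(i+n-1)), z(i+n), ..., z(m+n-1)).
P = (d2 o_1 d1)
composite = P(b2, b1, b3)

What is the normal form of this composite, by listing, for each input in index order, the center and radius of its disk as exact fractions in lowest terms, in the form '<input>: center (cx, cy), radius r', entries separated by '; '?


b1: center (1/2, 1/2), radius 1/42; b2: center (7/12, 7/12), radius 1/30; b3: center (0, -1/2), radius 1/6

Only the slot chain above each b matters under d2; compose those maps.
b2 passes through 2 substitutions, ending at center (7/12, 7/12), radius 1/30
b1 passes through 2 substitutions, ending at center (1/2, 1/2), radius 1/42
b3 passes through 1 substitution, ending at center (0, -1/2), radius 1/6


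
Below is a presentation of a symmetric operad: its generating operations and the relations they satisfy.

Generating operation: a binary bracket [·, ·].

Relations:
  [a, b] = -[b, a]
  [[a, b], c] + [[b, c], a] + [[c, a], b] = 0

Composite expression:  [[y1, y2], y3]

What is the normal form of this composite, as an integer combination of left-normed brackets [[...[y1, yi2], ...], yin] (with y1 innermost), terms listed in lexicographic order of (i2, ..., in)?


A multilinear Lie element is pinned by y1-initial words (y1 innermost).
Composite bracket: [[y1, y2], y3]
Expanding via [a, b] = ab - ba: 4 signed words (2^2 = 4).
Coefficients come from the y1-initial words:
  y1y2y3 appears with sign +1, giving the term +[[y1, y2], y3]

[[y1, y2], y3]


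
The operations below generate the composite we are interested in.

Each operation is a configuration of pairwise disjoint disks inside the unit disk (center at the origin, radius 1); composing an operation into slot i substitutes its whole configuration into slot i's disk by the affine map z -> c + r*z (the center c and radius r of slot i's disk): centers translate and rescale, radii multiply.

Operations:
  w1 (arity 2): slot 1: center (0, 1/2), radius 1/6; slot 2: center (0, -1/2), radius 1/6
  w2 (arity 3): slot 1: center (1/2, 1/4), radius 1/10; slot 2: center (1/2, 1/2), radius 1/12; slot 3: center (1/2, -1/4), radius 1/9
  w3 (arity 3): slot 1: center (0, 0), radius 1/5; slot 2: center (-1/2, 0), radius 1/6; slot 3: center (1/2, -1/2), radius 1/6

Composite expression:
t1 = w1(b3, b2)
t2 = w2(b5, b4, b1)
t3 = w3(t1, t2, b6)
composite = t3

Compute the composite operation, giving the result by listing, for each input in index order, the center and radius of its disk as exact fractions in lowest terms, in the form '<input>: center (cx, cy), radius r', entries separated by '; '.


Affine substitution under w3: radii multiply and b-centers shift.
input b3: composing its 2 substitution steps yields center (0, 1/10), radius 1/30
input b2: composing its 2 substitution steps yields center (0, -1/10), radius 1/30
input b5: composing its 2 substitution steps yields center (-5/12, 1/24), radius 1/60
input b4: composing its 2 substitution steps yields center (-5/12, 1/12), radius 1/72
input b1: composing its 2 substitution steps yields center (-5/12, -1/24), radius 1/54
input b6: composing its 1 substitution step yields center (1/2, -1/2), radius 1/6

b1: center (-5/12, -1/24), radius 1/54; b2: center (0, -1/10), radius 1/30; b3: center (0, 1/10), radius 1/30; b4: center (-5/12, 1/12), radius 1/72; b5: center (-5/12, 1/24), radius 1/60; b6: center (1/2, -1/2), radius 1/6


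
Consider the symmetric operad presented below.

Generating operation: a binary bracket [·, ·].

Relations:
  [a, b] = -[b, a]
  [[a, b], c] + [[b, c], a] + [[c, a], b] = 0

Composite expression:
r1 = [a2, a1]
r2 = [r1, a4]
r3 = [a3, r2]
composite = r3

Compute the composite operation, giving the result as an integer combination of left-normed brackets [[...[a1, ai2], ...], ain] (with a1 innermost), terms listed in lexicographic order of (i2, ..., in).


[[[a1, a2], a4], a3]

In the tensor algebra, words opening a1 carry the a1-anchored form.
Composite bracket: [a3, [[a2, a1], a4]]
Full expansion: 8 signed words from ab - ba (2^3 = 8).
Only words starting with a1 matter:
  sign of a1a2a4a3 is +1, so it contributes +[[[a1, a2], a4], a3]


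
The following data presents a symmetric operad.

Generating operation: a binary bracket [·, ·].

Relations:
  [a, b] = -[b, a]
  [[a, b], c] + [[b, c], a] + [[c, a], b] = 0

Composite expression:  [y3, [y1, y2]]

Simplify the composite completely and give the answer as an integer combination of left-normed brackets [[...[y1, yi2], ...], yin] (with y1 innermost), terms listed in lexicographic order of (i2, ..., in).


Skip Jacobi rewriting: expand, keep y1-initial words, read off terms.
Composite bracket: [y3, [y1, y2]]
Applying ab - ba throughout gives 4 signed words (2^2 = 4).
The y1-initial words carry the normal form:
  from y1y2y3, sign -1: term -[[y1, y2], y3]

-[[y1, y2], y3]


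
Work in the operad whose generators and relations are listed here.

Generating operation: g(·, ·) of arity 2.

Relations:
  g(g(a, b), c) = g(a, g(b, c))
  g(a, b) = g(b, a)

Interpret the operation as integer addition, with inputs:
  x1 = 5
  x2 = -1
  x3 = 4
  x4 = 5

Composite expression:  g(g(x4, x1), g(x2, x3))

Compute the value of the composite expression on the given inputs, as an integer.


13

g(x4, x1) = 10
g(x2, x3) = 3
g(g(x4, x1), g(x2, x3)) = 13


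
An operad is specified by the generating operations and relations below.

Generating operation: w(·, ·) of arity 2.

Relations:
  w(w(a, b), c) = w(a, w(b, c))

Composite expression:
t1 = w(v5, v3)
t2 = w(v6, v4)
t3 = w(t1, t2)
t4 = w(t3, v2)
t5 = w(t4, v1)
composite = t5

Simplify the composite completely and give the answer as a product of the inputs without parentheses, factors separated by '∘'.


v5 ∘ v3 ∘ v6 ∘ v4 ∘ v2 ∘ v1

Under associativity of w, the answer is the v's in reading order.
w(v5, v3) spells out as v5 ∘ v3
w(v6, v4) spells out as v6 ∘ v4
w(w(v5, v3), w(v6, v4)) spells out as v5 ∘ v3 ∘ v6 ∘ v4
w(w(w(v5, v3), w(v6, v4)), v2) spells out as v5 ∘ v3 ∘ v6 ∘ v4 ∘ v2
w(w(w(w(v5, v3), w(v6, v4)), v2), v1) spells out as v5 ∘ v3 ∘ v6 ∘ v4 ∘ v2 ∘ v1


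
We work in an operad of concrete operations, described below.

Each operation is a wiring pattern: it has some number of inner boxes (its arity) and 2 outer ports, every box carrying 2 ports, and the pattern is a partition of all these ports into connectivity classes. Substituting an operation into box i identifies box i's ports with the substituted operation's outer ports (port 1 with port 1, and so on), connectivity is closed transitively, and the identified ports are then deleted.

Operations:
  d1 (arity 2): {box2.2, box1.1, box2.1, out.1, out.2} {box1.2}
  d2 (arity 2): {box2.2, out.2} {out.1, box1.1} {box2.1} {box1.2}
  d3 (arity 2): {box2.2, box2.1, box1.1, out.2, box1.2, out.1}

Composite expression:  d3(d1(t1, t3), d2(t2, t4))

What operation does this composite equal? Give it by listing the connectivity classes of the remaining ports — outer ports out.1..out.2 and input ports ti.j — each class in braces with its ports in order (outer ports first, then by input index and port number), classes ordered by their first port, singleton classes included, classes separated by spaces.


Connectivity passes through glued d3-boundaries; trace each wire chain.
stage d1: inputs (t1, t3), connectivity {out.1, out.2, t1.1, t3.1, t3.2} {t1.2}, out.j its boundary
stage d2: inputs (t2, t4), connectivity {out.1, t2.1} {out.2, t4.2} {t2.2} {t4.1}, out.j its boundary
stage d3: inputs (t1, t3, t2, t4), connectivity {out.1, out.2, t1.1, t2.1, t3.1, t3.2, t4.2} {t1.2} {t2.2} {t4.1}, out.j its boundary

{out.1, out.2, t1.1, t2.1, t3.1, t3.2, t4.2} {t1.2} {t2.2} {t4.1}


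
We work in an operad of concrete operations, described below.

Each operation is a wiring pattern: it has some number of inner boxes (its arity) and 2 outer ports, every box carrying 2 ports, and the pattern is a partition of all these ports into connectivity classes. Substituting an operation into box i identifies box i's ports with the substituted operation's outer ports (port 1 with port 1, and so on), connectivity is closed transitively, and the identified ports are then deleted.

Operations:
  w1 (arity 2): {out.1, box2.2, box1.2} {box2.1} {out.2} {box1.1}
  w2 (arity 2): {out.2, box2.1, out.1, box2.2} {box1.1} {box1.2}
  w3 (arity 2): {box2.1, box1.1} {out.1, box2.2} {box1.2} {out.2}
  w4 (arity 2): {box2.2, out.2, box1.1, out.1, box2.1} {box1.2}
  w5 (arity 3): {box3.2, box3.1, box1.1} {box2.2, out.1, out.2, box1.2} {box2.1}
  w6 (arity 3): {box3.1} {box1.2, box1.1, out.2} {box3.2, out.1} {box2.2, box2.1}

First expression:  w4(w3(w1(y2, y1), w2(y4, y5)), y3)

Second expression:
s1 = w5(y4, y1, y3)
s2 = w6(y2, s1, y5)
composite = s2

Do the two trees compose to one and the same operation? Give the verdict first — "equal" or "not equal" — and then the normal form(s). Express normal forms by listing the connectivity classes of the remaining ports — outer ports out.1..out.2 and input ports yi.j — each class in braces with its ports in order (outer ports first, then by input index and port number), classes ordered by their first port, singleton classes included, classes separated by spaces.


not equal; the first gives {out.1, out.2, y1.2, y2.2, y3.1, y3.2, y5.1, y5.2} {y1.1} {y2.1} {y4.1} {y4.2} and the second {out.1, y5.2} {out.2, y2.1, y2.2} {y1.1} {y1.2, y4.2} {y3.1, y3.2, y4.1} {y5.1}

The first composite normalizes to {out.1, out.2, y1.2, y2.2, y3.1, y3.2, y5.1, y5.2} {y1.1} {y2.1} {y4.1} {y4.2}
The second composite normalizes to {out.1, y5.2} {out.2, y2.1, y2.2} {y1.1} {y1.2, y4.2} {y3.1, y3.2, y4.1} {y5.1}
Distinct normal forms: not equal.


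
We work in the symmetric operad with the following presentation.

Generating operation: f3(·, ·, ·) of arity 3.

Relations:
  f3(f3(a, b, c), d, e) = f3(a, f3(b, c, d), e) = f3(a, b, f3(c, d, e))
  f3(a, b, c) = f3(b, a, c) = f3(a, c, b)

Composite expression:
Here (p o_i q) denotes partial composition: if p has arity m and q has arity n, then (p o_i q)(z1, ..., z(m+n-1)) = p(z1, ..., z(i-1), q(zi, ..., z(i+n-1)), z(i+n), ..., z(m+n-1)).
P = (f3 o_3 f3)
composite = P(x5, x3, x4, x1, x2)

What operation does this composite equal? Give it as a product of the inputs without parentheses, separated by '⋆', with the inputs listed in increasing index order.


Reordering under f3 is free, so list the x-inputs canonically.
f3(x4, x1, x2) collapses to x4 ⋆ x1 ⋆ x2
f3(x5, x3, f3(x4, x1, x2)) collapses to x5 ⋆ x3 ⋆ x4 ⋆ x1 ⋆ x2
reordering the factors by index: x1 ⋆ x2 ⋆ x3 ⋆ x4 ⋆ x5

x1 ⋆ x2 ⋆ x3 ⋆ x4 ⋆ x5


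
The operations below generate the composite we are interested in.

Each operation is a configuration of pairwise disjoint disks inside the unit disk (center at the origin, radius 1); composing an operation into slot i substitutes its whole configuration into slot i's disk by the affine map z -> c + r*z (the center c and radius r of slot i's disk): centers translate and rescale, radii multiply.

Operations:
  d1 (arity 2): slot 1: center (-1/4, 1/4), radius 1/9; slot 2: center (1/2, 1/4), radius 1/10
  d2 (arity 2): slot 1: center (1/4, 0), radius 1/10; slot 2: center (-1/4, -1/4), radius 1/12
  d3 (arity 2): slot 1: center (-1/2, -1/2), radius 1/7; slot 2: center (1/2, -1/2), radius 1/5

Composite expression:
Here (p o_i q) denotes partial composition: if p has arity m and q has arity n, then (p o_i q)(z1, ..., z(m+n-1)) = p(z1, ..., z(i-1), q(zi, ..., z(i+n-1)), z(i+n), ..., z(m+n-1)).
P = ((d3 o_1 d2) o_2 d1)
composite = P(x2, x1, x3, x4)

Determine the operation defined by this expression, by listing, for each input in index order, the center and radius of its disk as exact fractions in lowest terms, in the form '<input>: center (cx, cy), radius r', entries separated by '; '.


Each x-disk chains the slot maps above it in d3; radii multiply.
input x2: composing its 2 substitution steps yields center (-13/28, -1/2), radius 1/70
input x1: composing its 3 substitution steps yields center (-181/336, -179/336), radius 1/756
input x3: composing its 3 substitution steps yields center (-89/168, -179/336), radius 1/840
input x4: composing its 1 substitution step yields center (1/2, -1/2), radius 1/5

x1: center (-181/336, -179/336), radius 1/756; x2: center (-13/28, -1/2), radius 1/70; x3: center (-89/168, -179/336), radius 1/840; x4: center (1/2, -1/2), radius 1/5


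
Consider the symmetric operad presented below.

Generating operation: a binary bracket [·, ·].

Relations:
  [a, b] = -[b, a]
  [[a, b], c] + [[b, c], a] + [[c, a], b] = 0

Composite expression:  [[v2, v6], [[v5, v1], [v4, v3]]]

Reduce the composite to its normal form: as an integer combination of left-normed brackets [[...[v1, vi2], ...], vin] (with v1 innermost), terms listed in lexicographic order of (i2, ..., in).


-[[[[[v1, v5], v3], v4], v2], v6] + [[[[[v1, v5], v3], v4], v6], v2] + [[[[[v1, v5], v4], v3], v2], v6] - [[[[[v1, v5], v4], v3], v6], v2]

A multilinear Lie element is pinned by v1-initial words (v1 innermost).
Composite bracket: [[v2, v6], [[v5, v1], [v4, v3]]]
Each bracket splits as ab - ba, giving 32 signed words (2^5 = 32).
Coefficients come from the v1-initial words:
  the word v1v5v3v4v2v6 carries sign -1 and contributes -[[[[[v1, v5], v3], v4], v2], v6]
  the word v1v5v3v4v6v2 carries sign +1 and contributes +[[[[[v1, v5], v3], v4], v6], v2]
  the word v1v5v4v3v2v6 carries sign +1 and contributes +[[[[[v1, v5], v4], v3], v2], v6]
  the word v1v5v4v3v6v2 carries sign -1 and contributes -[[[[[v1, v5], v4], v3], v6], v2]


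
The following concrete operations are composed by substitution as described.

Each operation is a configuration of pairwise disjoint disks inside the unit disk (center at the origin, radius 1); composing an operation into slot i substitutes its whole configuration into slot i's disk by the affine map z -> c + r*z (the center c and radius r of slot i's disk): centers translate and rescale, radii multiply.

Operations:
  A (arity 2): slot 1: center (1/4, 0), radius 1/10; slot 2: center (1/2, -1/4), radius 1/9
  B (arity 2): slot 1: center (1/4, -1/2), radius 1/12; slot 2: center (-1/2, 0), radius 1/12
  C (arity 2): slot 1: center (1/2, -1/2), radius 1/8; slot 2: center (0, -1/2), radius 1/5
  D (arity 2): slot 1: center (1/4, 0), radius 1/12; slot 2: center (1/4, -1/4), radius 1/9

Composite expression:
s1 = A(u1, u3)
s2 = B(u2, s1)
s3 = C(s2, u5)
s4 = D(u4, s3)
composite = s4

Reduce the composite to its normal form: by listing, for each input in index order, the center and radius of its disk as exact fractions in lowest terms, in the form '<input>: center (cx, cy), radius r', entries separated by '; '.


Each u-disk chains the slot maps above it in D; radii multiply.
tracing u4 down its 1-map path: center (1/4, 0), radius 1/12
tracing u2 down its 3-map path: center (89/288, -5/16), radius 1/864
tracing u1 down its 4-map path: center (1033/3456, -11/36), radius 1/8640
tracing u3 down its 4-map path: center (517/1728, -1057/3456), radius 1/7776
tracing u5 down its 2-map path: center (1/4, -11/36), radius 1/45

u1: center (1033/3456, -11/36), radius 1/8640; u2: center (89/288, -5/16), radius 1/864; u3: center (517/1728, -1057/3456), radius 1/7776; u4: center (1/4, 0), radius 1/12; u5: center (1/4, -11/36), radius 1/45


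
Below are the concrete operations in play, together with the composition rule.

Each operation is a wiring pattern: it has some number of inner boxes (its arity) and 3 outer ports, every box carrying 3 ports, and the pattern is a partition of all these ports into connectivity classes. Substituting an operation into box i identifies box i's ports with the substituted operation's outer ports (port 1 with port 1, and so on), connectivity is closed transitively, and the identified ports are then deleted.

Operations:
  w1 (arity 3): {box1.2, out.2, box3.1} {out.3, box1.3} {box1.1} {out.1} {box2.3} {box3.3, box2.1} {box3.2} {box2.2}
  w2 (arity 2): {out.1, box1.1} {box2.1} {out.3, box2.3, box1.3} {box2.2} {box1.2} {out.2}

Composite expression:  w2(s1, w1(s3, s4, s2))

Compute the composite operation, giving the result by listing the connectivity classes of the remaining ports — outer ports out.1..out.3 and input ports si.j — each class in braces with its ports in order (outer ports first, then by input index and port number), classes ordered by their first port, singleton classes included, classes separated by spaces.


{out.1, s1.1} {out.2} {out.3, s1.3, s3.3} {s1.2} {s2.1, s3.2} {s2.2} {s2.3, s4.1} {s3.1} {s4.2} {s4.3}

Treat the ports identified at w2 as solder joints: merge, then drop.
composing w1 on (s3, s4, s2), with out.j its own outer ports: {out.1} {out.2, s2.1, s3.2} {out.3, s3.3} {s2.2} {s2.3, s4.1} {s3.1} {s4.2} {s4.3}
composing w2 on (s1, s3, s4, s2), with out.j its own outer ports: {out.1, s1.1} {out.2} {out.3, s1.3, s3.3} {s1.2} {s2.1, s3.2} {s2.2} {s2.3, s4.1} {s3.1} {s4.2} {s4.3}


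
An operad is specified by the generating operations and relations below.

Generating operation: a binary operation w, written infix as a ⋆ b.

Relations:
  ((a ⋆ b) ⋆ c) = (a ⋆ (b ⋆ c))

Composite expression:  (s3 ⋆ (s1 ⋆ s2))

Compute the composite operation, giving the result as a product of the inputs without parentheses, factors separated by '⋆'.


s3 ⋆ s1 ⋆ s2

Under associativity of w, the answer is the s's in reading order.
(s1 ⋆ s2) unparenthesizes to s1 ⋆ s2
(s3 ⋆ (s1 ⋆ s2)) unparenthesizes to s3 ⋆ s1 ⋆ s2


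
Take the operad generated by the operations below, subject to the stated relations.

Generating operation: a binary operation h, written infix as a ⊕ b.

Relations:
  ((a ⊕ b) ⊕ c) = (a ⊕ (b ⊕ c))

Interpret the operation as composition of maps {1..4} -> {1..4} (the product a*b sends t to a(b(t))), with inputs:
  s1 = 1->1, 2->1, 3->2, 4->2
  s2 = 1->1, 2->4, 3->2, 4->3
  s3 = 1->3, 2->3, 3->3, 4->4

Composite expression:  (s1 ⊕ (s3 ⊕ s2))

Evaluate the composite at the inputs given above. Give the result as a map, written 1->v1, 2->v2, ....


1->2, 2->2, 3->2, 4->2


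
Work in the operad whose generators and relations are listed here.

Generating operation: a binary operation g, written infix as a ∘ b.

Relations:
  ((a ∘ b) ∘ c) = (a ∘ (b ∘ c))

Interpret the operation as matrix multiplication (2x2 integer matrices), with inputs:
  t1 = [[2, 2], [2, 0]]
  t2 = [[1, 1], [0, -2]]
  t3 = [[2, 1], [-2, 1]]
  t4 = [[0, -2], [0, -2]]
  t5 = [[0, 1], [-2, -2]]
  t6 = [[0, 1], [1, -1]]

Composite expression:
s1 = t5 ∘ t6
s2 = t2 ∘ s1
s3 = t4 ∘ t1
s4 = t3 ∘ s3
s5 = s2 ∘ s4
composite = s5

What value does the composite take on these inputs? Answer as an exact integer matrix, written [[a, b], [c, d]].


(t5 ∘ t6) = [[1, -1], [-2, 0]]
(t2 ∘ (t5 ∘ t6)) = [[-1, -1], [4, 0]]
(t4 ∘ t1) = [[-4, 0], [-4, 0]]
(t3 ∘ (t4 ∘ t1)) = [[-12, 0], [4, 0]]
((t2 ∘ (t5 ∘ t6)) ∘ (t3 ∘ (t4 ∘ t1))) = [[8, 0], [-48, 0]]

[[8, 0], [-48, 0]]


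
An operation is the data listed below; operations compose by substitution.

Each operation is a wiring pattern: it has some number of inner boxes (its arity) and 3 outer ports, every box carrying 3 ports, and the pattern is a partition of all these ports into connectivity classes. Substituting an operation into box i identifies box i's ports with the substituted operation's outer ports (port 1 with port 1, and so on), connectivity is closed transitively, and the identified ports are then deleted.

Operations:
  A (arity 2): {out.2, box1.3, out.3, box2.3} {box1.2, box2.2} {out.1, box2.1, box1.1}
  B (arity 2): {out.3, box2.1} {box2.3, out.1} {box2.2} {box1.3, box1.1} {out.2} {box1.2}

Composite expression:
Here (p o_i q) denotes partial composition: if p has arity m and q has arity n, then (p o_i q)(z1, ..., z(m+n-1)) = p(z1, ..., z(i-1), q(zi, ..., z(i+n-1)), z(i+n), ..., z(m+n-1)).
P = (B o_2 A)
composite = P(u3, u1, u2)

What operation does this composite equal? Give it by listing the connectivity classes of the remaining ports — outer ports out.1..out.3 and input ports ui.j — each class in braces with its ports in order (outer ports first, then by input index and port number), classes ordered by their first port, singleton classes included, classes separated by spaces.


{out.1, u1.3, u2.3} {out.2} {out.3, u1.1, u2.1} {u1.2, u2.2} {u3.1, u3.3} {u3.2}

Reachability decides: close wires over B-identified ports.
the subtree at A composes to {out.1, u1.1, u2.1} {out.2, out.3, u1.3, u2.3} {u1.2, u2.2} on (u1, u2); out.j = own outer ports
the subtree at B composes to {out.1, u1.3, u2.3} {out.2} {out.3, u1.1, u2.1} {u1.2, u2.2} {u3.1, u3.3} {u3.2} on (u3, u1, u2); out.j = own outer ports


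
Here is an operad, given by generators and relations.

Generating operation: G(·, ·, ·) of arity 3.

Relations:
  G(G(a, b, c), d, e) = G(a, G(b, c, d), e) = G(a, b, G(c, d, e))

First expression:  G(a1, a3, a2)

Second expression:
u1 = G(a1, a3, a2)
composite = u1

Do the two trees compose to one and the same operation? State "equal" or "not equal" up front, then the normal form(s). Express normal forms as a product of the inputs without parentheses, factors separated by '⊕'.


In normal form, the first expression is a1 ⊕ a3 ⊕ a2
In normal form, the second expression is a1 ⊕ a3 ⊕ a2
Same normal form: equal.

equal; both compose to a1 ⊕ a3 ⊕ a2


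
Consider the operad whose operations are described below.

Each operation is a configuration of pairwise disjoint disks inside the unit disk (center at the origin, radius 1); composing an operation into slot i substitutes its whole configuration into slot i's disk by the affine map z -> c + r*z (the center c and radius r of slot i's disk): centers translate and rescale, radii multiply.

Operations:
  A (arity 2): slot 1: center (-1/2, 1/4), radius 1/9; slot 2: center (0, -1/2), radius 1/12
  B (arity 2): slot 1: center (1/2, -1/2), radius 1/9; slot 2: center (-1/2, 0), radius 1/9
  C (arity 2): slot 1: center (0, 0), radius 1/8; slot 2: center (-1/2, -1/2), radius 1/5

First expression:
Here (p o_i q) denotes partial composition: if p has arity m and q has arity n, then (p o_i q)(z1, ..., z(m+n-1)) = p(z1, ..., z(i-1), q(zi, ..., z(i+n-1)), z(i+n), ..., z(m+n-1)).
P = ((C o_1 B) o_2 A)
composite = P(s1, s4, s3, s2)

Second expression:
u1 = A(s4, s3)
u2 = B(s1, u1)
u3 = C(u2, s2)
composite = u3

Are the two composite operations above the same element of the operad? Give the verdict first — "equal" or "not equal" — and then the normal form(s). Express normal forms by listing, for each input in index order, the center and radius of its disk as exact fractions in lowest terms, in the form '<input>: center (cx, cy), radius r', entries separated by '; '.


equal: each reduces to s1: center (1/16, -1/16), radius 1/72; s2: center (-1/2, -1/2), radius 1/5; s3: center (-1/16, -1/144), radius 1/864; s4: center (-5/72, 1/288), radius 1/648


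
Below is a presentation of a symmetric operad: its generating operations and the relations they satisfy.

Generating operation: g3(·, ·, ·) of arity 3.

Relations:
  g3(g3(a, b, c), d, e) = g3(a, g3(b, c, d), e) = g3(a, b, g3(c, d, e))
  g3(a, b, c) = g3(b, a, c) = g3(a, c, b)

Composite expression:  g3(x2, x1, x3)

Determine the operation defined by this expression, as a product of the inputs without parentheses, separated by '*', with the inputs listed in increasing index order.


x1 * x2 * x3

Any arrangement under g3 is one operation, so sort the x-inputs.
g3(x2, x1, x3) collapses to x2 * x1 * x3
reordering the factors by index: x1 * x2 * x3


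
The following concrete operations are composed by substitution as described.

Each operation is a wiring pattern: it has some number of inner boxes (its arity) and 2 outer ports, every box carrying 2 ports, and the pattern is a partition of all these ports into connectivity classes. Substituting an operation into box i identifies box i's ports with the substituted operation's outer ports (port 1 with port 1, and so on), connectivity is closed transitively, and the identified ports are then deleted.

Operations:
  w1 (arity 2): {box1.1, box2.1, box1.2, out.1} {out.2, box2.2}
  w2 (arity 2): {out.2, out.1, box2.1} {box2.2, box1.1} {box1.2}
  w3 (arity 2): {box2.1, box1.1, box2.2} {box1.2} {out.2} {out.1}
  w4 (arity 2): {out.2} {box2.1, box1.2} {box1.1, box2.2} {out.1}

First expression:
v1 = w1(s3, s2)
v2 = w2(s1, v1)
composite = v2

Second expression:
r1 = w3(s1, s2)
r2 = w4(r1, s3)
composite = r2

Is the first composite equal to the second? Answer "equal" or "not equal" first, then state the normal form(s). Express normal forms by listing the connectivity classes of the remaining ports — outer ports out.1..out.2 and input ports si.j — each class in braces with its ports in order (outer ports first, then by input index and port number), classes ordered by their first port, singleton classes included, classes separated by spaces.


not equal; the first gives {out.1, out.2, s2.1, s3.1, s3.2} {s1.1, s2.2} {s1.2} and the second {out.1} {out.2} {s1.1, s2.1, s2.2} {s1.2} {s3.1} {s3.2}

The first composite normalizes to {out.1, out.2, s2.1, s3.1, s3.2} {s1.1, s2.2} {s1.2}
The second composite normalizes to {out.1} {out.2} {s1.1, s2.1, s2.2} {s1.2} {s3.1} {s3.2}
The forms do not match — not equal.


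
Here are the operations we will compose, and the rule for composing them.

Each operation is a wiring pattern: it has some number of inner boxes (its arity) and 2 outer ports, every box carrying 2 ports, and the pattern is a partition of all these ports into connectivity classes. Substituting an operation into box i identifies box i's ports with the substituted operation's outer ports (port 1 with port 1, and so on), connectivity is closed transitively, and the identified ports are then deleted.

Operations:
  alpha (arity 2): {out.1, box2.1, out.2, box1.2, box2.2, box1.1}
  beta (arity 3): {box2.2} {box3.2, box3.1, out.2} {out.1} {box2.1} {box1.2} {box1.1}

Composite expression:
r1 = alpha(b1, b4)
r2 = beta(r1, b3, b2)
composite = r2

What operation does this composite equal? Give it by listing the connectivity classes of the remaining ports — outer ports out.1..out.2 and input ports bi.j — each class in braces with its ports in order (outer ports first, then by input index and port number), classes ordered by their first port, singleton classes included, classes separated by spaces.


Reachability decides: close wires over beta-identified ports.
after alpha, the pattern on (b1, b4) reads {out.1, out.2, b1.1, b1.2, b4.1, b4.2} (out.j = its outer ports)
after beta, the pattern on (b1, b4, b3, b2) reads {out.1} {out.2, b2.1, b2.2} {b1.1, b1.2, b4.1, b4.2} {b3.1} {b3.2} (out.j = its outer ports)

{out.1} {out.2, b2.1, b2.2} {b1.1, b1.2, b4.1, b4.2} {b3.1} {b3.2}


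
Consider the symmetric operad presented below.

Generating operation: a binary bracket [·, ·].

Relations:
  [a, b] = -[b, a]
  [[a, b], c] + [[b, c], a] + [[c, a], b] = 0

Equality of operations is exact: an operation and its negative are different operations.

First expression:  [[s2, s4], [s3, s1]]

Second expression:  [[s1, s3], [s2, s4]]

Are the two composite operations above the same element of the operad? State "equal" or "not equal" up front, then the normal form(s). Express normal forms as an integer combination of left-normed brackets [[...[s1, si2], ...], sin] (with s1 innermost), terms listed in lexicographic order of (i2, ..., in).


equal; both compose to [[[s1, s3], s2], s4] - [[[s1, s3], s4], s2]

The first expression, normalized: [[[s1, s3], s2], s4] - [[[s1, s3], s4], s2]
The second expression, normalized: [[[s1, s3], s2], s4] - [[[s1, s3], s4], s2]
One common form — equal.
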